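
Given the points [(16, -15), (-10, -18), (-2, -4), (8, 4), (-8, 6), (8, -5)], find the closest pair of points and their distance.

Computing all pairwise distances among 6 points:

d((16, -15), (-10, -18)) = 26.1725
d((16, -15), (-2, -4)) = 21.095
d((16, -15), (8, 4)) = 20.6155
d((16, -15), (-8, 6)) = 31.8904
d((16, -15), (8, -5)) = 12.8062
d((-10, -18), (-2, -4)) = 16.1245
d((-10, -18), (8, 4)) = 28.4253
d((-10, -18), (-8, 6)) = 24.0832
d((-10, -18), (8, -5)) = 22.2036
d((-2, -4), (8, 4)) = 12.8062
d((-2, -4), (-8, 6)) = 11.6619
d((-2, -4), (8, -5)) = 10.0499
d((8, 4), (-8, 6)) = 16.1245
d((8, 4), (8, -5)) = 9.0 <-- minimum
d((-8, 6), (8, -5)) = 19.4165

Closest pair: (8, 4) and (8, -5) with distance 9.0

The closest pair is (8, 4) and (8, -5) with Euclidean distance 9.0. For 6 points, brute-force pairwise comparison is shown above. For large n, the divide-and-conquer algorithm (sort by x, recurse on halves, check the dividing strip) achieves O(n log n).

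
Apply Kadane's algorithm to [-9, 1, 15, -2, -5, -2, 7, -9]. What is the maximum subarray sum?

Using Kadane's algorithm on [-9, 1, 15, -2, -5, -2, 7, -9]:

Scanning through the array:
Position 1 (value 1): max_ending_here = 1, max_so_far = 1
Position 2 (value 15): max_ending_here = 16, max_so_far = 16
Position 3 (value -2): max_ending_here = 14, max_so_far = 16
Position 4 (value -5): max_ending_here = 9, max_so_far = 16
Position 5 (value -2): max_ending_here = 7, max_so_far = 16
Position 6 (value 7): max_ending_here = 14, max_so_far = 16
Position 7 (value -9): max_ending_here = 5, max_so_far = 16

Maximum subarray: [1, 15]
Maximum sum: 16

The maximum subarray is [1, 15] with sum 16. This subarray runs from index 1 to index 2.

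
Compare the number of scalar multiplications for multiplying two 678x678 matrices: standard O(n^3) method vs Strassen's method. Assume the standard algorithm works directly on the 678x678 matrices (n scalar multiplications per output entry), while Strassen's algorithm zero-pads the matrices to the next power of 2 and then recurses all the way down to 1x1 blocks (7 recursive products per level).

Matrix multiplication for 678x678 matrices:

Strassen's algorithm requires power-of-2 dimensions. Pad 678x678 to 1024x1024 (next power of 2).

Standard algorithm: 678^3 = 311665752 multiplications
Strassen's algorithm: 7^(log2(1024)) = 7^10 = 282475249 multiplications
Savings: 311665752 - 282475249 = 29190503 multiplications

Standard: 311665752 multiplications (678^3). Strassen: 282475249 multiplications (7^10, after padding to 1024x1024). Strassen reduces 8 recursive multiplications to 7 at each level.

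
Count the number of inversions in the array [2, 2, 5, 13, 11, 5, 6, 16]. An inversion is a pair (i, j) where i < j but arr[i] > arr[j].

Finding inversions in [2, 2, 5, 13, 11, 5, 6, 16]:

(3, 4): arr[3]=13 > arr[4]=11
(3, 5): arr[3]=13 > arr[5]=5
(3, 6): arr[3]=13 > arr[6]=6
(4, 5): arr[4]=11 > arr[5]=5
(4, 6): arr[4]=11 > arr[6]=6

Total inversions: 5

The array has 5 inversion(s): (3,4), (3,5), (3,6), (4,5), (4,6). Each pair (i,j) satisfies i < j and arr[i] > arr[j].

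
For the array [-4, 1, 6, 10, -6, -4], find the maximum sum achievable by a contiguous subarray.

Using Kadane's algorithm on [-4, 1, 6, 10, -6, -4]:

Scanning through the array:
Position 1 (value 1): max_ending_here = 1, max_so_far = 1
Position 2 (value 6): max_ending_here = 7, max_so_far = 7
Position 3 (value 10): max_ending_here = 17, max_so_far = 17
Position 4 (value -6): max_ending_here = 11, max_so_far = 17
Position 5 (value -4): max_ending_here = 7, max_so_far = 17

Maximum subarray: [1, 6, 10]
Maximum sum: 17

The maximum subarray is [1, 6, 10] with sum 17. This subarray runs from index 1 to index 3.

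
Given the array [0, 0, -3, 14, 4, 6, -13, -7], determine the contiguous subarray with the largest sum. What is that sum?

Using Kadane's algorithm on [0, 0, -3, 14, 4, 6, -13, -7]:

Scanning through the array:
Position 1 (value 0): max_ending_here = 0, max_so_far = 0
Position 2 (value -3): max_ending_here = -3, max_so_far = 0
Position 3 (value 14): max_ending_here = 14, max_so_far = 14
Position 4 (value 4): max_ending_here = 18, max_so_far = 18
Position 5 (value 6): max_ending_here = 24, max_so_far = 24
Position 6 (value -13): max_ending_here = 11, max_so_far = 24
Position 7 (value -7): max_ending_here = 4, max_so_far = 24

Maximum subarray: [14, 4, 6]
Maximum sum: 24

The maximum subarray is [14, 4, 6] with sum 24. This subarray runs from index 3 to index 5.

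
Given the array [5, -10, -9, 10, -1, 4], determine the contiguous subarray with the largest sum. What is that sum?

Using Kadane's algorithm on [5, -10, -9, 10, -1, 4]:

Scanning through the array:
Position 1 (value -10): max_ending_here = -5, max_so_far = 5
Position 2 (value -9): max_ending_here = -9, max_so_far = 5
Position 3 (value 10): max_ending_here = 10, max_so_far = 10
Position 4 (value -1): max_ending_here = 9, max_so_far = 10
Position 5 (value 4): max_ending_here = 13, max_so_far = 13

Maximum subarray: [10, -1, 4]
Maximum sum: 13

The maximum subarray is [10, -1, 4] with sum 13. This subarray runs from index 3 to index 5.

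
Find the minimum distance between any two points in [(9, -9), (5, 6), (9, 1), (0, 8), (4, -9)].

Computing all pairwise distances among 5 points:

d((9, -9), (5, 6)) = 15.5242
d((9, -9), (9, 1)) = 10.0
d((9, -9), (0, 8)) = 19.2354
d((9, -9), (4, -9)) = 5.0 <-- minimum
d((5, 6), (9, 1)) = 6.4031
d((5, 6), (0, 8)) = 5.3852
d((5, 6), (4, -9)) = 15.0333
d((9, 1), (0, 8)) = 11.4018
d((9, 1), (4, -9)) = 11.1803
d((0, 8), (4, -9)) = 17.4642

Closest pair: (9, -9) and (4, -9) with distance 5.0

The closest pair is (9, -9) and (4, -9) with Euclidean distance 5.0. For 5 points, brute-force pairwise comparison is shown above. For large n, the divide-and-conquer algorithm (sort by x, recurse on halves, check the dividing strip) achieves O(n log n).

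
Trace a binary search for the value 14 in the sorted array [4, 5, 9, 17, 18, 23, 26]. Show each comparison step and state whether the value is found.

Binary search for 14 in [4, 5, 9, 17, 18, 23, 26]:

lo=0, hi=6, mid=3, arr[mid]=17 -> 17 > 14, search left half
lo=0, hi=2, mid=1, arr[mid]=5 -> 5 < 14, search right half
lo=2, hi=2, mid=2, arr[mid]=9 -> 9 < 14, search right half
lo=3 > hi=2, target 14 not found

Binary search determines that 14 is not in the array after 3 comparisons. The search space was exhausted without finding the target.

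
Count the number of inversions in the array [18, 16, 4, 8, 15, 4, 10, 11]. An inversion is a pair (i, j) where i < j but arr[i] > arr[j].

Finding inversions in [18, 16, 4, 8, 15, 4, 10, 11]:

(0, 1): arr[0]=18 > arr[1]=16
(0, 2): arr[0]=18 > arr[2]=4
(0, 3): arr[0]=18 > arr[3]=8
(0, 4): arr[0]=18 > arr[4]=15
(0, 5): arr[0]=18 > arr[5]=4
(0, 6): arr[0]=18 > arr[6]=10
(0, 7): arr[0]=18 > arr[7]=11
(1, 2): arr[1]=16 > arr[2]=4
(1, 3): arr[1]=16 > arr[3]=8
(1, 4): arr[1]=16 > arr[4]=15
(1, 5): arr[1]=16 > arr[5]=4
(1, 6): arr[1]=16 > arr[6]=10
(1, 7): arr[1]=16 > arr[7]=11
(3, 5): arr[3]=8 > arr[5]=4
(4, 5): arr[4]=15 > arr[5]=4
(4, 6): arr[4]=15 > arr[6]=10
(4, 7): arr[4]=15 > arr[7]=11

Total inversions: 17

The array has 17 inversion(s): (0,1), (0,2), (0,3), (0,4), (0,5), (0,6), (0,7), (1,2), (1,3), (1,4), (1,5), (1,6), (1,7), (3,5), (4,5), (4,6), (4,7). Each pair (i,j) satisfies i < j and arr[i] > arr[j].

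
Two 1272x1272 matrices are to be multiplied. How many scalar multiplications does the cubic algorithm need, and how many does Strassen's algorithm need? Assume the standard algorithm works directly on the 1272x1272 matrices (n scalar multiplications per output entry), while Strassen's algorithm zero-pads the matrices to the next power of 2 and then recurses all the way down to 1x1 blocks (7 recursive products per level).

Matrix multiplication for 1272x1272 matrices:

Strassen's algorithm requires power-of-2 dimensions. Pad 1272x1272 to 2048x2048 (next power of 2).

Standard algorithm: 1272^3 = 2058075648 multiplications
Strassen's algorithm: 7^(log2(2048)) = 7^11 = 1977326743 multiplications
Savings: 2058075648 - 1977326743 = 80748905 multiplications

Standard: 2058075648 multiplications (1272^3). Strassen: 1977326743 multiplications (7^11, after padding to 2048x2048). Strassen reduces 8 recursive multiplications to 7 at each level.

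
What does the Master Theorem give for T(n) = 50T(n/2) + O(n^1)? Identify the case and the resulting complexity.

Master Theorem for T(n) = 50T(n/2) + O(n^1):

a = 50, b = 2, c = 1
log_b(a) = log_2(50) = 5.6439

Case 1: c = 1 < log_2(50) = 5.6439
T(n) = O(n^(log_2 50))

For T(n) = 50T(n/2) + O(n^1): log_2(50) = 5.6439. This is Case 1 of the Master Theorem (c < log_b(a), work dominated by leaves), giving O(n^(log_2 50)).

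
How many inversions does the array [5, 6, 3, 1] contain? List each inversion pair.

Finding inversions in [5, 6, 3, 1]:

(0, 2): arr[0]=5 > arr[2]=3
(0, 3): arr[0]=5 > arr[3]=1
(1, 2): arr[1]=6 > arr[2]=3
(1, 3): arr[1]=6 > arr[3]=1
(2, 3): arr[2]=3 > arr[3]=1

Total inversions: 5

The array has 5 inversion(s): (0,2), (0,3), (1,2), (1,3), (2,3). Each pair (i,j) satisfies i < j and arr[i] > arr[j].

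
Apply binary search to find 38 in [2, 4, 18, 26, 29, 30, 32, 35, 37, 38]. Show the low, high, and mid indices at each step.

Binary search for 38 in [2, 4, 18, 26, 29, 30, 32, 35, 37, 38]:

lo=0, hi=9, mid=4, arr[mid]=29 -> 29 < 38, search right half
lo=5, hi=9, mid=7, arr[mid]=35 -> 35 < 38, search right half
lo=8, hi=9, mid=8, arr[mid]=37 -> 37 < 38, search right half
lo=9, hi=9, mid=9, arr[mid]=38 -> Found target at index 9!

Binary search finds 38 at index 9 after 4 comparisons. The search repeatedly halves the search space by comparing with the middle element.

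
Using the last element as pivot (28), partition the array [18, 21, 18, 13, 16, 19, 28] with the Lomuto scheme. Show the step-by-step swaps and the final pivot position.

Lomuto partition with pivot = 28:

Initial array: [18, 21, 18, 13, 16, 19, 28]

arr[0]=18 <= 28: swap with position 0, array becomes [18, 21, 18, 13, 16, 19, 28]
arr[1]=21 <= 28: swap with position 1, array becomes [18, 21, 18, 13, 16, 19, 28]
arr[2]=18 <= 28: swap with position 2, array becomes [18, 21, 18, 13, 16, 19, 28]
arr[3]=13 <= 28: swap with position 3, array becomes [18, 21, 18, 13, 16, 19, 28]
arr[4]=16 <= 28: swap with position 4, array becomes [18, 21, 18, 13, 16, 19, 28]
arr[5]=19 <= 28: swap with position 5, array becomes [18, 21, 18, 13, 16, 19, 28]

Place pivot at position 6: [18, 21, 18, 13, 16, 19, 28]
Pivot position: 6

After partitioning with pivot 28, the array becomes [18, 21, 18, 13, 16, 19, 28]. The pivot is placed at index 6. All elements to the left of the pivot are <= 28, and all elements to the right are > 28.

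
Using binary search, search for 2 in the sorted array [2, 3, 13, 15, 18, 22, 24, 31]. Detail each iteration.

Binary search for 2 in [2, 3, 13, 15, 18, 22, 24, 31]:

lo=0, hi=7, mid=3, arr[mid]=15 -> 15 > 2, search left half
lo=0, hi=2, mid=1, arr[mid]=3 -> 3 > 2, search left half
lo=0, hi=0, mid=0, arr[mid]=2 -> Found target at index 0!

Binary search finds 2 at index 0 after 3 comparisons. The search repeatedly halves the search space by comparing with the middle element.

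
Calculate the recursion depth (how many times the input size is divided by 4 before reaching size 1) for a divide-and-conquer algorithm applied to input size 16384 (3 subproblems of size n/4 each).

For divide and conquer with division factor 4:

Problem sizes at each level:
Level 0: 16384
Level 1: 4096
Level 2: 1024
Level 3: 256
Level 4: 64
Level 5: 16
Level 6: 4
Level 7: 1

The root is level 0 and the size-1 base case is level 7 (the tree spans levels 0 through 7, i.e. 8 levels counting the root), so the depth is the number of divisions: log_4(16384) = 7

The recursion tree depth is log_4(16384) = 7. At each level, the problem size is divided by 4, so it takes 7 divisions to reduce to a base case of size 1. The algorithm makes 3 recursive calls at each level.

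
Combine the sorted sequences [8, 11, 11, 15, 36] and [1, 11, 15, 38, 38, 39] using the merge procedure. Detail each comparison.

Merging process:

Compare 8 vs 1: take 1 from right. Merged: [1]
Compare 8 vs 11: take 8 from left. Merged: [1, 8]
Compare 11 vs 11: take 11 from left. Merged: [1, 8, 11]
Compare 11 vs 11: take 11 from left. Merged: [1, 8, 11, 11]
Compare 15 vs 11: take 11 from right. Merged: [1, 8, 11, 11, 11]
Compare 15 vs 15: take 15 from left. Merged: [1, 8, 11, 11, 11, 15]
Compare 36 vs 15: take 15 from right. Merged: [1, 8, 11, 11, 11, 15, 15]
Compare 36 vs 38: take 36 from left. Merged: [1, 8, 11, 11, 11, 15, 15, 36]
Append remaining from right: [38, 38, 39]. Merged: [1, 8, 11, 11, 11, 15, 15, 36, 38, 38, 39]

Final merged array: [1, 8, 11, 11, 11, 15, 15, 36, 38, 38, 39]
Total comparisons: 8

The merged array is [1, 8, 11, 11, 11, 15, 15, 36, 38, 38, 39], requiring 8 comparisons. The merge step runs in O(n) time where n is the total number of elements.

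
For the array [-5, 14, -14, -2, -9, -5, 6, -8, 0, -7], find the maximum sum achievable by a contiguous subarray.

Using Kadane's algorithm on [-5, 14, -14, -2, -9, -5, 6, -8, 0, -7]:

Scanning through the array:
Position 1 (value 14): max_ending_here = 14, max_so_far = 14
Position 2 (value -14): max_ending_here = 0, max_so_far = 14
Position 3 (value -2): max_ending_here = -2, max_so_far = 14
Position 4 (value -9): max_ending_here = -9, max_so_far = 14
Position 5 (value -5): max_ending_here = -5, max_so_far = 14
Position 6 (value 6): max_ending_here = 6, max_so_far = 14
Position 7 (value -8): max_ending_here = -2, max_so_far = 14
Position 8 (value 0): max_ending_here = 0, max_so_far = 14
Position 9 (value -7): max_ending_here = -7, max_so_far = 14

Maximum subarray: [14]
Maximum sum: 14

The maximum subarray is [14] with sum 14. This subarray runs from index 1 to index 1.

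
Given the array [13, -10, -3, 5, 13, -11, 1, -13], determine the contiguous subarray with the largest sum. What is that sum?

Using Kadane's algorithm on [13, -10, -3, 5, 13, -11, 1, -13]:

Scanning through the array:
Position 1 (value -10): max_ending_here = 3, max_so_far = 13
Position 2 (value -3): max_ending_here = 0, max_so_far = 13
Position 3 (value 5): max_ending_here = 5, max_so_far = 13
Position 4 (value 13): max_ending_here = 18, max_so_far = 18
Position 5 (value -11): max_ending_here = 7, max_so_far = 18
Position 6 (value 1): max_ending_here = 8, max_so_far = 18
Position 7 (value -13): max_ending_here = -5, max_so_far = 18

Maximum subarray: [13, -10, -3, 5, 13]
Maximum sum: 18

The maximum subarray is [13, -10, -3, 5, 13] with sum 18. This subarray runs from index 0 to index 4.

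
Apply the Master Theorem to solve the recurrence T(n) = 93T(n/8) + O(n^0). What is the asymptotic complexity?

Master Theorem for T(n) = 93T(n/8) + O(n^0):

a = 93, b = 8, c = 0
log_b(a) = log_8(93) = 2.1797

Case 1: c = 0 < log_8(93) = 2.1797
T(n) = O(n^(log_8 93))

For T(n) = 93T(n/8) + O(n^0): log_8(93) = 2.1797. This is Case 1 of the Master Theorem (c < log_b(a), work dominated by leaves), giving O(n^(log_8 93)).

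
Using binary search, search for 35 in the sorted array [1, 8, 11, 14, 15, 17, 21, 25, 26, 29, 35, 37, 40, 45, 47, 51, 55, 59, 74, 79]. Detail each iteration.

Binary search for 35 in [1, 8, 11, 14, 15, 17, 21, 25, 26, 29, 35, 37, 40, 45, 47, 51, 55, 59, 74, 79]:

lo=0, hi=19, mid=9, arr[mid]=29 -> 29 < 35, search right half
lo=10, hi=19, mid=14, arr[mid]=47 -> 47 > 35, search left half
lo=10, hi=13, mid=11, arr[mid]=37 -> 37 > 35, search left half
lo=10, hi=10, mid=10, arr[mid]=35 -> Found target at index 10!

Binary search finds 35 at index 10 after 4 comparisons. The search repeatedly halves the search space by comparing with the middle element.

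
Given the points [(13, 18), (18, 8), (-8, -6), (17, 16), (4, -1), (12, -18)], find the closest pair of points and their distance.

Computing all pairwise distances among 6 points:

d((13, 18), (18, 8)) = 11.1803
d((13, 18), (-8, -6)) = 31.8904
d((13, 18), (17, 16)) = 4.4721 <-- minimum
d((13, 18), (4, -1)) = 21.0238
d((13, 18), (12, -18)) = 36.0139
d((18, 8), (-8, -6)) = 29.5296
d((18, 8), (17, 16)) = 8.0623
d((18, 8), (4, -1)) = 16.6433
d((18, 8), (12, -18)) = 26.6833
d((-8, -6), (17, 16)) = 33.3017
d((-8, -6), (4, -1)) = 13.0
d((-8, -6), (12, -18)) = 23.3238
d((17, 16), (4, -1)) = 21.4009
d((17, 16), (12, -18)) = 34.3657
d((4, -1), (12, -18)) = 18.7883

Closest pair: (13, 18) and (17, 16) with distance 4.4721

The closest pair is (13, 18) and (17, 16) with Euclidean distance 4.4721. For 6 points, brute-force pairwise comparison is shown above. For large n, the divide-and-conquer algorithm (sort by x, recurse on halves, check the dividing strip) achieves O(n log n).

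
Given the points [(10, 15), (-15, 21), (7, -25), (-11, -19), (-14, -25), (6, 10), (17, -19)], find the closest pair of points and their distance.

Computing all pairwise distances among 7 points:

d((10, 15), (-15, 21)) = 25.7099
d((10, 15), (7, -25)) = 40.1123
d((10, 15), (-11, -19)) = 39.9625
d((10, 15), (-14, -25)) = 46.6476
d((10, 15), (6, 10)) = 6.4031 <-- minimum
d((10, 15), (17, -19)) = 34.7131
d((-15, 21), (7, -25)) = 50.9902
d((-15, 21), (-11, -19)) = 40.1995
d((-15, 21), (-14, -25)) = 46.0109
d((-15, 21), (6, 10)) = 23.7065
d((-15, 21), (17, -19)) = 51.225
d((7, -25), (-11, -19)) = 18.9737
d((7, -25), (-14, -25)) = 21.0
d((7, -25), (6, 10)) = 35.0143
d((7, -25), (17, -19)) = 11.6619
d((-11, -19), (-14, -25)) = 6.7082
d((-11, -19), (6, 10)) = 33.6155
d((-11, -19), (17, -19)) = 28.0
d((-14, -25), (6, 10)) = 40.3113
d((-14, -25), (17, -19)) = 31.5753
d((6, 10), (17, -19)) = 31.0161

Closest pair: (10, 15) and (6, 10) with distance 6.4031

The closest pair is (10, 15) and (6, 10) with Euclidean distance 6.4031. For 7 points, brute-force pairwise comparison is shown above. For large n, the divide-and-conquer algorithm (sort by x, recurse on halves, check the dividing strip) achieves O(n log n).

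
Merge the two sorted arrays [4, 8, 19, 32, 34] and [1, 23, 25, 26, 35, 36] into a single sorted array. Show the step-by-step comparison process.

Merging process:

Compare 4 vs 1: take 1 from right. Merged: [1]
Compare 4 vs 23: take 4 from left. Merged: [1, 4]
Compare 8 vs 23: take 8 from left. Merged: [1, 4, 8]
Compare 19 vs 23: take 19 from left. Merged: [1, 4, 8, 19]
Compare 32 vs 23: take 23 from right. Merged: [1, 4, 8, 19, 23]
Compare 32 vs 25: take 25 from right. Merged: [1, 4, 8, 19, 23, 25]
Compare 32 vs 26: take 26 from right. Merged: [1, 4, 8, 19, 23, 25, 26]
Compare 32 vs 35: take 32 from left. Merged: [1, 4, 8, 19, 23, 25, 26, 32]
Compare 34 vs 35: take 34 from left. Merged: [1, 4, 8, 19, 23, 25, 26, 32, 34]
Append remaining from right: [35, 36]. Merged: [1, 4, 8, 19, 23, 25, 26, 32, 34, 35, 36]

Final merged array: [1, 4, 8, 19, 23, 25, 26, 32, 34, 35, 36]
Total comparisons: 9

The merged array is [1, 4, 8, 19, 23, 25, 26, 32, 34, 35, 36], requiring 9 comparisons. The merge step runs in O(n) time where n is the total number of elements.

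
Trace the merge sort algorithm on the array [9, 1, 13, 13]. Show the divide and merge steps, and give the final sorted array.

Merge sort trace:

Split: [9, 1, 13, 13] -> [9, 1] and [13, 13]
  Split: [9, 1] -> [9] and [1]
  Merge: [9] + [1] -> [1, 9]
  Split: [13, 13] -> [13] and [13]
  Merge: [13] + [13] -> [13, 13]
Merge: [1, 9] + [13, 13] -> [1, 9, 13, 13]

Final sorted array: [1, 9, 13, 13]

The merge sort proceeds by recursively splitting the array and merging sorted halves.
After all merges, the sorted array is [1, 9, 13, 13].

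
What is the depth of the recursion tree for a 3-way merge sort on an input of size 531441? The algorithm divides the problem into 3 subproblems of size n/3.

For divide and conquer with division factor 3:

Problem sizes at each level:
Level 0: 531441
Level 1: 177147
Level 2: 59049
Level 3: 19683
Level 4: 6561
Level 5: 2187
Level 6: 729
Level 7: 243
Level 8: 81
Level 9: 27
Level 10: 9
Level 11: 3
Level 12: 1

The root is level 0 and the size-1 base case is level 12 (the tree spans levels 0 through 12, i.e. 13 levels counting the root), so the depth is the number of divisions: log_3(531441) = 12

The recursion tree depth is log_3(531441) = 12. At each level, the problem size is divided by 3, so it takes 12 divisions to reduce to a base case of size 1. The algorithm makes 3 recursive calls at each level.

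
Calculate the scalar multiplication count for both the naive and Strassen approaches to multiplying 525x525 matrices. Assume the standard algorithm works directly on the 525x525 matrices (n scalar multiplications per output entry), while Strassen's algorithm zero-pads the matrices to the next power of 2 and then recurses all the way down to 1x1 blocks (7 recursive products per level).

Matrix multiplication for 525x525 matrices:

Strassen's algorithm requires power-of-2 dimensions. Pad 525x525 to 1024x1024 (next power of 2).

Standard algorithm: 525^3 = 144703125 multiplications
Strassen's algorithm: 7^(log2(1024)) = 7^10 = 282475249 multiplications
Difference: 144703125 - 282475249 = -137772124 (Strassen uses MORE here due to padding overhead — for small or just-over-power-of-2 n, padding can outweigh the per-level savings)

Standard: 144703125 multiplications (525^3). Strassen: 282475249 multiplications (7^10, after padding to 1024x1024). Strassen reduces 8 recursive multiplications to 7 at each level.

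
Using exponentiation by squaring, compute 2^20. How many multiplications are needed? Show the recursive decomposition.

Computing 2^20 by squaring (build up from 2^1; each line after the first costs one multiplication):

2^1 = 2
2^2 = (2^1)^2 = 2^2 = 4
2^4 = (2^2)^2 = 4^2 = 16
2^5 = 2 * 2^4 = 2 * 16 = 32
2^10 = (2^5)^2 = 32^2 = 1024
2^20 = (2^10)^2 = 1024^2 = 1048576

Result: 1048576
Multiplications needed: 5 (5 lines after 2^1)

2^20 = 1048576. Using exponentiation by squaring, this requires 5 multiplications. The key idea: if the exponent is even, square the half-power; if odd, multiply by the base once.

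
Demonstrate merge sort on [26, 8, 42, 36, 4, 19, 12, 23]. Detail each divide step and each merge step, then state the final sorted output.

Merge sort trace:

Split: [26, 8, 42, 36, 4, 19, 12, 23] -> [26, 8, 42, 36] and [4, 19, 12, 23]
  Split: [26, 8, 42, 36] -> [26, 8] and [42, 36]
    Split: [26, 8] -> [26] and [8]
    Merge: [26] + [8] -> [8, 26]
    Split: [42, 36] -> [42] and [36]
    Merge: [42] + [36] -> [36, 42]
  Merge: [8, 26] + [36, 42] -> [8, 26, 36, 42]
  Split: [4, 19, 12, 23] -> [4, 19] and [12, 23]
    Split: [4, 19] -> [4] and [19]
    Merge: [4] + [19] -> [4, 19]
    Split: [12, 23] -> [12] and [23]
    Merge: [12] + [23] -> [12, 23]
  Merge: [4, 19] + [12, 23] -> [4, 12, 19, 23]
Merge: [8, 26, 36, 42] + [4, 12, 19, 23] -> [4, 8, 12, 19, 23, 26, 36, 42]

Final sorted array: [4, 8, 12, 19, 23, 26, 36, 42]

The merge sort proceeds by recursively splitting the array and merging sorted halves.
After all merges, the sorted array is [4, 8, 12, 19, 23, 26, 36, 42].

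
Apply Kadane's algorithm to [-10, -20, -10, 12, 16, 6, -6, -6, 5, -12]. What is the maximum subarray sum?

Using Kadane's algorithm on [-10, -20, -10, 12, 16, 6, -6, -6, 5, -12]:

Scanning through the array:
Position 1 (value -20): max_ending_here = -20, max_so_far = -10
Position 2 (value -10): max_ending_here = -10, max_so_far = -10
Position 3 (value 12): max_ending_here = 12, max_so_far = 12
Position 4 (value 16): max_ending_here = 28, max_so_far = 28
Position 5 (value 6): max_ending_here = 34, max_so_far = 34
Position 6 (value -6): max_ending_here = 28, max_so_far = 34
Position 7 (value -6): max_ending_here = 22, max_so_far = 34
Position 8 (value 5): max_ending_here = 27, max_so_far = 34
Position 9 (value -12): max_ending_here = 15, max_so_far = 34

Maximum subarray: [12, 16, 6]
Maximum sum: 34

The maximum subarray is [12, 16, 6] with sum 34. This subarray runs from index 3 to index 5.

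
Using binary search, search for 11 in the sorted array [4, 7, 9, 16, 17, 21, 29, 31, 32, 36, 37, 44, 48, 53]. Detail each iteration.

Binary search for 11 in [4, 7, 9, 16, 17, 21, 29, 31, 32, 36, 37, 44, 48, 53]:

lo=0, hi=13, mid=6, arr[mid]=29 -> 29 > 11, search left half
lo=0, hi=5, mid=2, arr[mid]=9 -> 9 < 11, search right half
lo=3, hi=5, mid=4, arr[mid]=17 -> 17 > 11, search left half
lo=3, hi=3, mid=3, arr[mid]=16 -> 16 > 11, search left half
lo=3 > hi=2, target 11 not found

Binary search determines that 11 is not in the array after 4 comparisons. The search space was exhausted without finding the target.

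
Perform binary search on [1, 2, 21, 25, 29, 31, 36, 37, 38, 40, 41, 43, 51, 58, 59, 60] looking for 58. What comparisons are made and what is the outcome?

Binary search for 58 in [1, 2, 21, 25, 29, 31, 36, 37, 38, 40, 41, 43, 51, 58, 59, 60]:

lo=0, hi=15, mid=7, arr[mid]=37 -> 37 < 58, search right half
lo=8, hi=15, mid=11, arr[mid]=43 -> 43 < 58, search right half
lo=12, hi=15, mid=13, arr[mid]=58 -> Found target at index 13!

Binary search finds 58 at index 13 after 3 comparisons. The search repeatedly halves the search space by comparing with the middle element.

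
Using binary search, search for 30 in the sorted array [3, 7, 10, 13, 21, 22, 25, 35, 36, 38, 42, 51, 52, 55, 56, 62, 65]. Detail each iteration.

Binary search for 30 in [3, 7, 10, 13, 21, 22, 25, 35, 36, 38, 42, 51, 52, 55, 56, 62, 65]:

lo=0, hi=16, mid=8, arr[mid]=36 -> 36 > 30, search left half
lo=0, hi=7, mid=3, arr[mid]=13 -> 13 < 30, search right half
lo=4, hi=7, mid=5, arr[mid]=22 -> 22 < 30, search right half
lo=6, hi=7, mid=6, arr[mid]=25 -> 25 < 30, search right half
lo=7, hi=7, mid=7, arr[mid]=35 -> 35 > 30, search left half
lo=7 > hi=6, target 30 not found

Binary search determines that 30 is not in the array after 5 comparisons. The search space was exhausted without finding the target.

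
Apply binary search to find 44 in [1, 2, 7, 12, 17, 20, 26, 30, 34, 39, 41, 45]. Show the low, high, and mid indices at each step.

Binary search for 44 in [1, 2, 7, 12, 17, 20, 26, 30, 34, 39, 41, 45]:

lo=0, hi=11, mid=5, arr[mid]=20 -> 20 < 44, search right half
lo=6, hi=11, mid=8, arr[mid]=34 -> 34 < 44, search right half
lo=9, hi=11, mid=10, arr[mid]=41 -> 41 < 44, search right half
lo=11, hi=11, mid=11, arr[mid]=45 -> 45 > 44, search left half
lo=11 > hi=10, target 44 not found

Binary search determines that 44 is not in the array after 4 comparisons. The search space was exhausted without finding the target.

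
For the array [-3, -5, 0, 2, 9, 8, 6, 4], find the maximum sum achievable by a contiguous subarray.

Using Kadane's algorithm on [-3, -5, 0, 2, 9, 8, 6, 4]:

Scanning through the array:
Position 1 (value -5): max_ending_here = -5, max_so_far = -3
Position 2 (value 0): max_ending_here = 0, max_so_far = 0
Position 3 (value 2): max_ending_here = 2, max_so_far = 2
Position 4 (value 9): max_ending_here = 11, max_so_far = 11
Position 5 (value 8): max_ending_here = 19, max_so_far = 19
Position 6 (value 6): max_ending_here = 25, max_so_far = 25
Position 7 (value 4): max_ending_here = 29, max_so_far = 29

Maximum subarray: [0, 2, 9, 8, 6, 4]
Maximum sum: 29

The maximum subarray is [0, 2, 9, 8, 6, 4] with sum 29. This subarray runs from index 2 to index 7.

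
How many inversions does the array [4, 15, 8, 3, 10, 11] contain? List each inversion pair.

Finding inversions in [4, 15, 8, 3, 10, 11]:

(0, 3): arr[0]=4 > arr[3]=3
(1, 2): arr[1]=15 > arr[2]=8
(1, 3): arr[1]=15 > arr[3]=3
(1, 4): arr[1]=15 > arr[4]=10
(1, 5): arr[1]=15 > arr[5]=11
(2, 3): arr[2]=8 > arr[3]=3

Total inversions: 6

The array has 6 inversion(s): (0,3), (1,2), (1,3), (1,4), (1,5), (2,3). Each pair (i,j) satisfies i < j and arr[i] > arr[j].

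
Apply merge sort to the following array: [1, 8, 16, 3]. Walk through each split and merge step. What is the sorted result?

Merge sort trace:

Split: [1, 8, 16, 3] -> [1, 8] and [16, 3]
  Split: [1, 8] -> [1] and [8]
  Merge: [1] + [8] -> [1, 8]
  Split: [16, 3] -> [16] and [3]
  Merge: [16] + [3] -> [3, 16]
Merge: [1, 8] + [3, 16] -> [1, 3, 8, 16]

Final sorted array: [1, 3, 8, 16]

The merge sort proceeds by recursively splitting the array and merging sorted halves.
After all merges, the sorted array is [1, 3, 8, 16].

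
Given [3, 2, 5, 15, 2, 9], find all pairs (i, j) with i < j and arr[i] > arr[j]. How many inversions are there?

Finding inversions in [3, 2, 5, 15, 2, 9]:

(0, 1): arr[0]=3 > arr[1]=2
(0, 4): arr[0]=3 > arr[4]=2
(2, 4): arr[2]=5 > arr[4]=2
(3, 4): arr[3]=15 > arr[4]=2
(3, 5): arr[3]=15 > arr[5]=9

Total inversions: 5

The array has 5 inversion(s): (0,1), (0,4), (2,4), (3,4), (3,5). Each pair (i,j) satisfies i < j and arr[i] > arr[j].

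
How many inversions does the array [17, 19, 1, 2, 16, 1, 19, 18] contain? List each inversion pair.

Finding inversions in [17, 19, 1, 2, 16, 1, 19, 18]:

(0, 2): arr[0]=17 > arr[2]=1
(0, 3): arr[0]=17 > arr[3]=2
(0, 4): arr[0]=17 > arr[4]=16
(0, 5): arr[0]=17 > arr[5]=1
(1, 2): arr[1]=19 > arr[2]=1
(1, 3): arr[1]=19 > arr[3]=2
(1, 4): arr[1]=19 > arr[4]=16
(1, 5): arr[1]=19 > arr[5]=1
(1, 7): arr[1]=19 > arr[7]=18
(3, 5): arr[3]=2 > arr[5]=1
(4, 5): arr[4]=16 > arr[5]=1
(6, 7): arr[6]=19 > arr[7]=18

Total inversions: 12

The array has 12 inversion(s): (0,2), (0,3), (0,4), (0,5), (1,2), (1,3), (1,4), (1,5), (1,7), (3,5), (4,5), (6,7). Each pair (i,j) satisfies i < j and arr[i] > arr[j].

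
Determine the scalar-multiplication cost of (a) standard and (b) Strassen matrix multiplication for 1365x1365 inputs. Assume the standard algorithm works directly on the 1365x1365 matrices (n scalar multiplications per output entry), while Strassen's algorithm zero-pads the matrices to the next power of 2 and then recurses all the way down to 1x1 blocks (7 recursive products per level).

Matrix multiplication for 1365x1365 matrices:

Strassen's algorithm requires power-of-2 dimensions. Pad 1365x1365 to 2048x2048 (next power of 2).

Standard algorithm: 1365^3 = 2543302125 multiplications
Strassen's algorithm: 7^(log2(2048)) = 7^11 = 1977326743 multiplications
Savings: 2543302125 - 1977326743 = 565975382 multiplications

Standard: 2543302125 multiplications (1365^3). Strassen: 1977326743 multiplications (7^11, after padding to 2048x2048). Strassen reduces 8 recursive multiplications to 7 at each level.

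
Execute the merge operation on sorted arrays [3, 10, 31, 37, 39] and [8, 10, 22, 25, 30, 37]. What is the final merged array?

Merging process:

Compare 3 vs 8: take 3 from left. Merged: [3]
Compare 10 vs 8: take 8 from right. Merged: [3, 8]
Compare 10 vs 10: take 10 from left. Merged: [3, 8, 10]
Compare 31 vs 10: take 10 from right. Merged: [3, 8, 10, 10]
Compare 31 vs 22: take 22 from right. Merged: [3, 8, 10, 10, 22]
Compare 31 vs 25: take 25 from right. Merged: [3, 8, 10, 10, 22, 25]
Compare 31 vs 30: take 30 from right. Merged: [3, 8, 10, 10, 22, 25, 30]
Compare 31 vs 37: take 31 from left. Merged: [3, 8, 10, 10, 22, 25, 30, 31]
Compare 37 vs 37: take 37 from left. Merged: [3, 8, 10, 10, 22, 25, 30, 31, 37]
Compare 39 vs 37: take 37 from right. Merged: [3, 8, 10, 10, 22, 25, 30, 31, 37, 37]
Append remaining from left: [39]. Merged: [3, 8, 10, 10, 22, 25, 30, 31, 37, 37, 39]

Final merged array: [3, 8, 10, 10, 22, 25, 30, 31, 37, 37, 39]
Total comparisons: 10

The merged array is [3, 8, 10, 10, 22, 25, 30, 31, 37, 37, 39], requiring 10 comparisons. The merge step runs in O(n) time where n is the total number of elements.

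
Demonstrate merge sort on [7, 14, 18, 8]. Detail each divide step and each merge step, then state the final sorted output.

Merge sort trace:

Split: [7, 14, 18, 8] -> [7, 14] and [18, 8]
  Split: [7, 14] -> [7] and [14]
  Merge: [7] + [14] -> [7, 14]
  Split: [18, 8] -> [18] and [8]
  Merge: [18] + [8] -> [8, 18]
Merge: [7, 14] + [8, 18] -> [7, 8, 14, 18]

Final sorted array: [7, 8, 14, 18]

The merge sort proceeds by recursively splitting the array and merging sorted halves.
After all merges, the sorted array is [7, 8, 14, 18].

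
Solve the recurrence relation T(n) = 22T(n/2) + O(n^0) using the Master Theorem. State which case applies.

Master Theorem for T(n) = 22T(n/2) + O(n^0):

a = 22, b = 2, c = 0
log_b(a) = log_2(22) = 4.4594

Case 1: c = 0 < log_2(22) = 4.4594
T(n) = O(n^(log_2 22))

For T(n) = 22T(n/2) + O(n^0): log_2(22) = 4.4594. This is Case 1 of the Master Theorem (c < log_b(a), work dominated by leaves), giving O(n^(log_2 22)).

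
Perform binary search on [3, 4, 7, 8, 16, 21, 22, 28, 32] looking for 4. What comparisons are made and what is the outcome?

Binary search for 4 in [3, 4, 7, 8, 16, 21, 22, 28, 32]:

lo=0, hi=8, mid=4, arr[mid]=16 -> 16 > 4, search left half
lo=0, hi=3, mid=1, arr[mid]=4 -> Found target at index 1!

Binary search finds 4 at index 1 after 2 comparisons. The search repeatedly halves the search space by comparing with the middle element.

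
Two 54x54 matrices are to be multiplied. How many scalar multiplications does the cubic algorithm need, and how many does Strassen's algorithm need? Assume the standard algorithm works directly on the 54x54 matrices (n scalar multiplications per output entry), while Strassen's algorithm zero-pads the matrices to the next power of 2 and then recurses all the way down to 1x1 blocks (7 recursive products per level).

Matrix multiplication for 54x54 matrices:

Strassen's algorithm requires power-of-2 dimensions. Pad 54x54 to 64x64 (next power of 2).

Standard algorithm: 54^3 = 157464 multiplications
Strassen's algorithm: 7^(log2(64)) = 7^6 = 117649 multiplications
Savings: 157464 - 117649 = 39815 multiplications

Standard: 157464 multiplications (54^3). Strassen: 117649 multiplications (7^6, after padding to 64x64). Strassen reduces 8 recursive multiplications to 7 at each level.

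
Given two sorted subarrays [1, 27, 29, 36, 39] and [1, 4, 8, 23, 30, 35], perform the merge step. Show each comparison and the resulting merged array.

Merging process:

Compare 1 vs 1: take 1 from left. Merged: [1]
Compare 27 vs 1: take 1 from right. Merged: [1, 1]
Compare 27 vs 4: take 4 from right. Merged: [1, 1, 4]
Compare 27 vs 8: take 8 from right. Merged: [1, 1, 4, 8]
Compare 27 vs 23: take 23 from right. Merged: [1, 1, 4, 8, 23]
Compare 27 vs 30: take 27 from left. Merged: [1, 1, 4, 8, 23, 27]
Compare 29 vs 30: take 29 from left. Merged: [1, 1, 4, 8, 23, 27, 29]
Compare 36 vs 30: take 30 from right. Merged: [1, 1, 4, 8, 23, 27, 29, 30]
Compare 36 vs 35: take 35 from right. Merged: [1, 1, 4, 8, 23, 27, 29, 30, 35]
Append remaining from left: [36, 39]. Merged: [1, 1, 4, 8, 23, 27, 29, 30, 35, 36, 39]

Final merged array: [1, 1, 4, 8, 23, 27, 29, 30, 35, 36, 39]
Total comparisons: 9

The merged array is [1, 1, 4, 8, 23, 27, 29, 30, 35, 36, 39], requiring 9 comparisons. The merge step runs in O(n) time where n is the total number of elements.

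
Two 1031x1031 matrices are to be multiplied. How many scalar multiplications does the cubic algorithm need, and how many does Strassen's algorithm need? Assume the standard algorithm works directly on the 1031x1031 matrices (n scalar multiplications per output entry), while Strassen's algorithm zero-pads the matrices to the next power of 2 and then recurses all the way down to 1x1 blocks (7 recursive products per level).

Matrix multiplication for 1031x1031 matrices:

Strassen's algorithm requires power-of-2 dimensions. Pad 1031x1031 to 2048x2048 (next power of 2).

Standard algorithm: 1031^3 = 1095912791 multiplications
Strassen's algorithm: 7^(log2(2048)) = 7^11 = 1977326743 multiplications
Difference: 1095912791 - 1977326743 = -881413952 (Strassen uses MORE here due to padding overhead — for small or just-over-power-of-2 n, padding can outweigh the per-level savings)

Standard: 1095912791 multiplications (1031^3). Strassen: 1977326743 multiplications (7^11, after padding to 2048x2048). Strassen reduces 8 recursive multiplications to 7 at each level.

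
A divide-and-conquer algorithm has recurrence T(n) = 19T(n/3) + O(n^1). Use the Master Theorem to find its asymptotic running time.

Master Theorem for T(n) = 19T(n/3) + O(n^1):

a = 19, b = 3, c = 1
log_b(a) = log_3(19) = 2.6801

Case 1: c = 1 < log_3(19) = 2.6801
T(n) = O(n^(log_3 19))

For T(n) = 19T(n/3) + O(n^1): log_3(19) = 2.6801. This is Case 1 of the Master Theorem (c < log_b(a), work dominated by leaves), giving O(n^(log_3 19)).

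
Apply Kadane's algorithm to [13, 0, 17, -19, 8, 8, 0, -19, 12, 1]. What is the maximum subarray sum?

Using Kadane's algorithm on [13, 0, 17, -19, 8, 8, 0, -19, 12, 1]:

Scanning through the array:
Position 1 (value 0): max_ending_here = 13, max_so_far = 13
Position 2 (value 17): max_ending_here = 30, max_so_far = 30
Position 3 (value -19): max_ending_here = 11, max_so_far = 30
Position 4 (value 8): max_ending_here = 19, max_so_far = 30
Position 5 (value 8): max_ending_here = 27, max_so_far = 30
Position 6 (value 0): max_ending_here = 27, max_so_far = 30
Position 7 (value -19): max_ending_here = 8, max_so_far = 30
Position 8 (value 12): max_ending_here = 20, max_so_far = 30
Position 9 (value 1): max_ending_here = 21, max_so_far = 30

Maximum subarray: [13, 0, 17]
Maximum sum: 30

The maximum subarray is [13, 0, 17] with sum 30. This subarray runs from index 0 to index 2.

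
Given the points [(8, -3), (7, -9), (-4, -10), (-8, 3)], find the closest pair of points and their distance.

Computing all pairwise distances among 4 points:

d((8, -3), (7, -9)) = 6.0828 <-- minimum
d((8, -3), (-4, -10)) = 13.8924
d((8, -3), (-8, 3)) = 17.088
d((7, -9), (-4, -10)) = 11.0454
d((7, -9), (-8, 3)) = 19.2094
d((-4, -10), (-8, 3)) = 13.6015

Closest pair: (8, -3) and (7, -9) with distance 6.0828

The closest pair is (8, -3) and (7, -9) with Euclidean distance 6.0828. For 4 points, brute-force pairwise comparison is shown above. For large n, the divide-and-conquer algorithm (sort by x, recurse on halves, check the dividing strip) achieves O(n log n).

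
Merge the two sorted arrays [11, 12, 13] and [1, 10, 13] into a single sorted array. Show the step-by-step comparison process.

Merging process:

Compare 11 vs 1: take 1 from right. Merged: [1]
Compare 11 vs 10: take 10 from right. Merged: [1, 10]
Compare 11 vs 13: take 11 from left. Merged: [1, 10, 11]
Compare 12 vs 13: take 12 from left. Merged: [1, 10, 11, 12]
Compare 13 vs 13: take 13 from left. Merged: [1, 10, 11, 12, 13]
Append remaining from right: [13]. Merged: [1, 10, 11, 12, 13, 13]

Final merged array: [1, 10, 11, 12, 13, 13]
Total comparisons: 5

The merged array is [1, 10, 11, 12, 13, 13], requiring 5 comparisons. The merge step runs in O(n) time where n is the total number of elements.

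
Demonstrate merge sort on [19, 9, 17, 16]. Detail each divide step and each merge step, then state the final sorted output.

Merge sort trace:

Split: [19, 9, 17, 16] -> [19, 9] and [17, 16]
  Split: [19, 9] -> [19] and [9]
  Merge: [19] + [9] -> [9, 19]
  Split: [17, 16] -> [17] and [16]
  Merge: [17] + [16] -> [16, 17]
Merge: [9, 19] + [16, 17] -> [9, 16, 17, 19]

Final sorted array: [9, 16, 17, 19]

The merge sort proceeds by recursively splitting the array and merging sorted halves.
After all merges, the sorted array is [9, 16, 17, 19].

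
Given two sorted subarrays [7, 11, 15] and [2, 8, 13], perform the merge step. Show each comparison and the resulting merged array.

Merging process:

Compare 7 vs 2: take 2 from right. Merged: [2]
Compare 7 vs 8: take 7 from left. Merged: [2, 7]
Compare 11 vs 8: take 8 from right. Merged: [2, 7, 8]
Compare 11 vs 13: take 11 from left. Merged: [2, 7, 8, 11]
Compare 15 vs 13: take 13 from right. Merged: [2, 7, 8, 11, 13]
Append remaining from left: [15]. Merged: [2, 7, 8, 11, 13, 15]

Final merged array: [2, 7, 8, 11, 13, 15]
Total comparisons: 5

The merged array is [2, 7, 8, 11, 13, 15], requiring 5 comparisons. The merge step runs in O(n) time where n is the total number of elements.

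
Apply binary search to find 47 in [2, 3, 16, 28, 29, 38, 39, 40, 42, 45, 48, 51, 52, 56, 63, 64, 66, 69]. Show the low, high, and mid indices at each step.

Binary search for 47 in [2, 3, 16, 28, 29, 38, 39, 40, 42, 45, 48, 51, 52, 56, 63, 64, 66, 69]:

lo=0, hi=17, mid=8, arr[mid]=42 -> 42 < 47, search right half
lo=9, hi=17, mid=13, arr[mid]=56 -> 56 > 47, search left half
lo=9, hi=12, mid=10, arr[mid]=48 -> 48 > 47, search left half
lo=9, hi=9, mid=9, arr[mid]=45 -> 45 < 47, search right half
lo=10 > hi=9, target 47 not found

Binary search determines that 47 is not in the array after 4 comparisons. The search space was exhausted without finding the target.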